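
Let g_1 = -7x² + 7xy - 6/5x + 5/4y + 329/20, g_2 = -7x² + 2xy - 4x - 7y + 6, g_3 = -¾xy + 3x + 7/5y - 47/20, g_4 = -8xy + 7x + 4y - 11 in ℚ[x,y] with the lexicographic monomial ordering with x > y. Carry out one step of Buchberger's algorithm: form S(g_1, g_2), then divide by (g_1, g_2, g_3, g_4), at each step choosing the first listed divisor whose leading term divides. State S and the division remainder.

lcm(LM(g_1), LM(g_2)) = x².
S = (lcm/LT(g_1))·g_1 − (lcm/LT(g_2))·g_2 = -5/7xy - ⅖x - 33/28y - 209/140.
Reduce S modulo (g_1, g_2, g_3, g_4) in that order:
  leading term xy: subtract (20/21)·g_3 from -5/7xy - ⅖x - 33/28y - 209/140 → -114/35x - 211/84y + 313/420
  leading term x: no divisor's leading term divides it; move -114/35x to the remainder.
  leading term y: no divisor's leading term divides it; move -211/84y to the remainder.
  leading term 1: no divisor's leading term divides it; move 313/420 to the remainder.
The remainder -114/35x - 211/84y + 313/420 is nonzero, so it would be added as the next basis element.

S(g_1, g_2) = -5/7xy - ⅖x - 33/28y - 209/140; remainder on division = -114/35x - 211/84y + 313/420.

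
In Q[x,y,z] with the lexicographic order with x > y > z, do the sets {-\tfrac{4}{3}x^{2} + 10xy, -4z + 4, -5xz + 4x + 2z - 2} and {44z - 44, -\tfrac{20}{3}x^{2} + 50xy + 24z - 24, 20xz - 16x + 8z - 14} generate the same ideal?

Two ideals are equal iff their reduced Gröbner bases coincide (the reduced basis is unique for a fixed ordering).
Buchberger on the first generating set:
f_1 = -\tfrac{4}{3}x^{2} + 10xy, LT = x^{2}.
f_2 = -4z + 4, LT = z.
f_3 = -5xz + 4x + 2z - 2, LT = xz.

S(f_1,f_3): lcm = x^{2}z. S = \tfrac{4}{5}x^{2} - \tfrac{15}{2}xyz + \tfrac{2}{5}xz - \tfrac{2}{5}x.
  leading term x^{2}: subtract (-\tfrac{3}{5})·f_1 from \tfrac{4}{5}x^{2} - \tfrac{15}{2}xyz + \tfrac{2}{5}xz - \tfrac{2}{5}x → -\tfrac{15}{2}xyz + 6xy + \tfrac{2}{5}xz - \tfrac{2}{5}x
  leading term xyz: subtract (\tfrac{15}{8}xy)·f_2 from -\tfrac{15}{2}xyz + 6xy + \tfrac{2}{5}xz - \tfrac{2}{5}x → -\tfrac{3}{2}xy + \tfrac{2}{5}xz - \tfrac{2}{5}x
  leading term xy: no divisor's leading term divides it; move -\tfrac{3}{2}xy to the remainder.
  leading term xz: subtract (-\tfrac{1}{10}x)·f_2 from \tfrac{2}{5}xz - \tfrac{2}{5}x → 0
  remainder -\tfrac{3}{2}xy ≠ 0; add g_4 = -\tfrac{3}{2}xy to the basis.

S(f_2,f_3): lcm = xz. S = -\tfrac{1}{5}x + \tfrac{2}{5}z - \tfrac{2}{5}.
  leading term x: no divisor's leading term divides it; move -\tfrac{1}{5}x to the remainder.
  leading term z: subtract (-\tfrac{1}{10})·f_2 from \tfrac{2}{5}z - \tfrac{2}{5} → 0
  remainder -\tfrac{1}{5}x ≠ 0; add g_5 = -\tfrac{1}{5}x to the basis.

The other S-polynomials (S(f_1,f_2), S(f_1,g_4), S(f_2,g_4), S(f_3,g_4), S(f_1,g_5), S(f_2,g_5), S(f_3,g_5), S(g_4,g_5)) all reduce to 0 modulo the current basis, so we have a Gröbner basis.
Inter-reduce: drop elements whose leading term is divisible by another's, tail-reduce, and make monic.
Reduced Gröbner basis: {x, z - 1}.

Buchberger on the second generating set:
h_1 = 44z - 44, LT = z.
h_2 = -\tfrac{20}{3}x^{2} + 50xy + 24z - 24, LT = x^{2}.
h_3 = 20xz - 16x + 8z - 14, LT = xz.

S(h_1,h_3): lcm = xz. S = -\tfrac{1}{5}x - \tfrac{2}{5}z + \tfrac{7}{10}.
  leading term x: no divisor's leading term divides it; move -\tfrac{1}{5}x to the remainder.
  leading term z: subtract (-\tfrac{1}{110})·h_1 from -\tfrac{2}{5}z + \tfrac{7}{10} → \tfrac{3}{10}
  leading term 1: no divisor's leading term divides it; move \tfrac{3}{10} to the remainder.
  remainder -\tfrac{1}{5}x + \tfrac{3}{10} ≠ 0; add k_4 = -\tfrac{1}{5}x + \tfrac{3}{10} to the basis.

S(h_2,h_3): lcm = x^{2}z. S = \tfrac{4}{5}x^{2} - \tfrac{15}{2}xyz - \tfrac{2}{5}xz + \tfrac{7}{10}x - \tfrac{18}{5}z^{2} + \tfrac{18}{5}z.
  leading term x^{2}: subtract (-\tfrac{3}{25})·h_2 from \tfrac{4}{5}x^{2} - \tfrac{15}{2}xyz - \tfrac{2}{5}xz + \tfrac{7}{10}x - \tfrac{18}{5}z^{2} + \tfrac{18}{5}z → -\tfrac{15}{2}xyz + 6xy - \tfrac{2}{5}xz + \tfrac{7}{10}x - \tfrac{18}{5}z^{2} + \tfrac{162}{25}z - \tfrac{72}{25}
  leading term xyz: subtract (-\tfrac{15}{88}xy)·h_1 from -\tfrac{15}{2}xyz + 6xy - \tfrac{2}{5}xz + \tfrac{7}{10}x - \tfrac{18}{5}z^{2} + \tfrac{162}{25}z - \tfrac{72}{25} → -\tfrac{3}{2}xy - \tfrac{2}{5}xz + \tfrac{7}{10}x - \tfrac{18}{5}z^{2} + \tfrac{162}{25}z - \tfrac{72}{25}
  leading term xy: subtract (\tfrac{15}{2}y)·k_4 from -\tfrac{3}{2}xy - \tfrac{2}{5}xz + \tfrac{7}{10}x - \tfrac{18}{5}z^{2} + \tfrac{162}{25}z - \tfrac{72}{25} → -\tfrac{2}{5}xz + \tfrac{7}{10}x - \tfrac{9}{4}y - \tfrac{18}{5}z^{2} + \tfrac{162}{25}z - \tfrac{72}{25}
  leading term xz: subtract (-\tfrac{1}{110}x)·h_1 from -\tfrac{2}{5}xz + \tfrac{7}{10}x - \tfrac{9}{4}y - \tfrac{18}{5}z^{2} + \tfrac{162}{25}z - \tfrac{72}{25} → \tfrac{3}{10}x - \tfrac{9}{4}y - \tfrac{18}{5}z^{2} + \tfrac{162}{25}z - \tfrac{72}{25}
  leading term x: subtract (-\tfrac{3}{2})·k_4 from \tfrac{3}{10}x - \tfrac{9}{4}y - \tfrac{18}{5}z^{2} + \tfrac{162}{25}z - \tfrac{72}{25} → -\tfrac{9}{4}y - \tfrac{18}{5}z^{2} + \tfrac{162}{25}z - \tfrac{243}{100}
  leading term y: no divisor's leading term divides it; move -\tfrac{9}{4}y to the remainder.
  leading term z^{2}: subtract (-\tfrac{9}{110}z)·h_1 from -\tfrac{18}{5}z^{2} + \tfrac{162}{25}z - \tfrac{243}{100} → \tfrac{72}{25}z - \tfrac{243}{100}
  leading term z: subtract (\tfrac{18}{275})·h_1 from \tfrac{72}{25}z - \tfrac{243}{100} → \tfrac{9}{20}
  leading term 1: no divisor's leading term divides it; move \tfrac{9}{20} to the remainder.
  remainder -\tfrac{9}{4}y + \tfrac{9}{20} ≠ 0; add k_5 = -\tfrac{9}{4}y + \tfrac{9}{20} to the basis.

The other S-polynomials (S(h_1,h_2), S(h_1,k_4), S(h_2,k_4), S(h_3,k_4), S(h_1,k_5), S(h_2,k_5), S(h_3,k_5), S(k_4,k_5)) all reduce to 0 modulo the current basis, so we have a Gröbner basis.
Inter-reduce: drop elements whose leading term is divisible by another's, tail-reduce, and make monic.
Reduced Gröbner basis: {x - \tfrac{3}{2}, y - \tfrac{1}{5}, z - 1}.

Since the reduced bases disagree, the two ideals are not the same.

No, the ideals differ.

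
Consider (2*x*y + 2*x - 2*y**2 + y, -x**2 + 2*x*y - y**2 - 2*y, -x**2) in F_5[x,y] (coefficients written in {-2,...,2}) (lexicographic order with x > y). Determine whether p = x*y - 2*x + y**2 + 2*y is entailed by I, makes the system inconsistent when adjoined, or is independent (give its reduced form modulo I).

First compute the reduced Gröbner basis of I by Buchberger's algorithm.
f_1 = 2*x*y + 2*x - 2*y**2 + y, LT = x*y.
f_2 = -x**2 + 2*x*y - y**2 - 2*y, LT = x**2.
f_3 = -x**2, LT = x**2.

S(f_1,f_2): lcm = x**2*y. S = x**2 + x*y**2 - 2*x*y - y**3 - 2*y**2.
  reduce S modulo (f_1, f_2, f_3):
  remainder x - 2*y**2 + y ≠ 0; add h_4 = x - 2*y**2 + y to the basis.

S(f_1,f_3): lcm = x**2*y. S = x**2 - x*y**2 - 2*x*y.
  reduce S modulo (f_1, f_2, f_3, h_4):
  remainder -y**3 + y**2 + y ≠ 0; add h_5 = -y**3 + y**2 + y to the basis.

S(f_2,f_3): lcm = x**2. S = -2*x*y + y**2 + 2*y.
  reduce S modulo (f_1, f_2, f_3, h_4, h_5):
  remainder -2*y**2 + y ≠ 0; add h_6 = -2*y**2 + y to the basis.

The other S-polynomials (S(f_1,h_4), S(f_2,h_4), S(f_3,h_4), S(f_1,h_5), S(f_2,h_5), S(f_3,h_5), S(h_4,h_5), S(f_1,h_6), S(f_2,h_6), S(f_3,h_6), S(h_4,h_6), S(h_5,h_6)) all reduce to 0 modulo the current basis, so we have a Gröbner basis.
Inter-reduce: drop elements whose leading term is divisible by another's, tail-reduce, and make monic.
Reduced Gröbner basis: {x, y**2 + 2*y}.
Label its elements g_1 = x, g_2 = y**2 + 2*y.

Reduce p = x*y - 2*x + y**2 + 2*y modulo G:
  leading term x*y: subtract (y)·g_1 from x*y - 2*x + y**2 + 2*y → -2*x + y**2 + 2*y
  leading term x: subtract (-2)·g_1 from -2*x + y**2 + 2*y → y**2 + 2*y
  leading term y**2: subtract (1)·g_2 from y**2 + 2*y → 0
  normal form = 0.
Since the normal form is 0, p ∈ I.

Ideal membership is decidable via reduction modulo a Gröbner basis.

x*y - 2*x + y**2 + 2*y lies in I (it reduces to 0).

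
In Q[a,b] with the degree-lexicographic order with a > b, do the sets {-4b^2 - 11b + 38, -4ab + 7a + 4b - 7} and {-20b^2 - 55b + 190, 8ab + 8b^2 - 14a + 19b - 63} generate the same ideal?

No, the ideals differ.

Two ideals are equal iff their reduced Gröbner bases coincide (the reduced basis is unique for a fixed ordering).
Buchberger on the first generating set:
f_1 = -4b^2 - 11b + 38, LT = b^2.
f_2 = -4ab + 7a + 4b - 7, LT = ab.

S(f_1,f_2): lcm = ab^2. S = 9/2ab + b^2 - 19/2a - 7/4b.
  leading term ab: subtract (-9/8)·f_2 from 9/2ab + b^2 - 19/2a - 7/4b → b^2 - 13/8a + 11/4b - 63/8
  leading term b^2: subtract (-1/4)·f_1 from b^2 - 13/8a + 11/4b - 63/8 → -13/8a + 13/8
  leading term a: no divisor's leading term divides it; move -13/8a to the remainder.
  leading term 1: no divisor's leading term divides it; move 13/8 to the remainder.
  remainder -13/8a + 13/8 ≠ 0; add g_3 = -13/8a + 13/8 to the basis.

The other S-polynomials (S(f_1,g_3), S(f_2,g_3)) all reduce to 0 modulo the current basis, so we have a Gröbner basis.
Inter-reduce: drop elements whose leading term is divisible by another's, tail-reduce, and make monic.
Reduced Gröbner basis: {b^2 + 11/4b - 19/2, a - 1}.

Buchberger on the second generating set:
h_1 = -20b^2 - 55b + 190, LT = b^2.
h_2 = 8ab + 8b^2 - 14a + 19b - 63, LT = ab.

S(h_1,h_2): lcm = ab^2. S = -b^3 + 9/2ab - 19/8b^2 - 19/2a + 63/8b.
  leading term b^3: subtract (1/20b)·h_1 from -b^3 + 9/2ab - 19/8b^2 - 19/2a + 63/8b → 9/2ab + 3/8b^2 - 19/2a - 13/8b
  leading term ab: subtract (9/16)·h_2 from 9/2ab + 3/8b^2 - 19/2a - 13/8b → -33/8b^2 - 13/8a - 197/16b + 567/16
  leading term b^2: subtract (33/160)·h_1 from -33/8b^2 - 13/8a - 197/16b + 567/16 → -13/8a - 31/32b - 15/4
  leading term a: no divisor's leading term divides it; move -13/8a to the remainder.
  leading term b: no divisor's leading term divides it; move -31/32b to the remainder.
  leading term 1: no divisor's leading term divides it; move -15/4 to the remainder.
  remainder -13/8a - 31/32b - 15/4 ≠ 0; add k_3 = -13/8a - 31/32b - 15/4 to the basis.

The other S-polynomials (S(h_1,k_3), S(h_2,k_3)) all reduce to 0 modulo the current basis, so we have a Gröbner basis.
Inter-reduce: drop elements whose leading term is divisible by another's, tail-reduce, and make monic.
Reduced Gröbner basis: {b^2 + 11/4b - 19/2, a + 31/52b + 30/13}.

These differ, so the ideals are not equal.
The choice of monomial ordering does not affect the verdict — as long as both bases are computed under the same ordering, their equality decides ideal equality.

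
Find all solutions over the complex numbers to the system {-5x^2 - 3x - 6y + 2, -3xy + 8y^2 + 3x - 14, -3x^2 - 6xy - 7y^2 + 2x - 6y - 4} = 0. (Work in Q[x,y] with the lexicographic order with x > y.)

Compute a lex Gröbner basis by Buchberger's algorithm.
f_1 = -5x^2 - 3x - 6y + 2, LT = x^2.
f_2 = -3xy + 3x + 8y^2 - 14, LT = xy.
f_3 = -3x^2 - 6xy + 2x - 7y^2 - 6y - 4, LT = x^2.

S(f_1,f_2): lcm = x^2y. S = x^2 + 8/3xy^2 + 3/5xy - 14/3x + 6/5y^2 - 2/5y.
  leading term x^2: subtract (-1/5)·f_1 from x^2 + 8/3xy^2 + 3/5xy - 14/3x + 6/5y^2 - 2/5y → 8/3xy^2 + 3/5xy - 79/15x + 6/5y^2 - 8/5y + 2/5
  leading term xy^2: subtract (-8/9y)·f_2 from 8/3xy^2 + 3/5xy - 79/15x + 6/5y^2 - 8/5y + 2/5 → 49/15xy - 79/15x + 64/9y^3 + 6/5y^2 - 632/45y + 2/5
  leading term xy: subtract (-49/45)·f_2 from 49/15xy - 79/15x + 64/9y^3 + 6/5y^2 - 632/45y + 2/5 → -2x + 64/9y^3 + 446/45y^2 - 632/45y - 668/45
  leading term x: no divisor's leading term divides it; move -2x to the remainder.
  leading term y^3: no divisor's leading term divides it; move 64/9y^3 to the remainder.
  leading term y^2: no divisor's leading term divides it; move 446/45y^2 to the remainder.
  leading term y: no divisor's leading term divides it; move -632/45y to the remainder.
  leading term 1: no divisor's leading term divides it; move -668/45 to the remainder.
  remainder -2x + 64/9y^3 + 446/45y^2 - 632/45y - 668/45 ≠ 0; add h_4 = -2x + 64/9y^3 + 446/45y^2 - 632/45y - 668/45 to the basis.

S(f_1,f_3): lcm = x^2. S = -2xy + 19/15x - 7/3y^2 - 4/5y - 26/15.
  leading term xy: subtract (2/3)·f_2 from -2xy + 19/15x - 7/3y^2 - 4/5y - 26/15 → -11/15x - 23/3y^2 - 4/5y + 38/5
  leading term x: subtract (11/30)·h_4 from -11/15x - 23/3y^2 - 4/5y + 38/5 → -352/135y^3 - 7628/675y^2 + 2936/675y + 8804/675
  leading term y^3: no divisor's leading term divides it; move -352/135y^3 to the remainder.
  leading term y^2: no divisor's leading term divides it; move -7628/675y^2 to the remainder.
  leading term y: no divisor's leading term divides it; move 2936/675y to the remainder.
  leading term 1: no divisor's leading term divides it; move 8804/675 to the remainder.
  remainder -352/135y^3 - 7628/675y^2 + 2936/675y + 8804/675 ≠ 0; add h_5 = -352/135y^3 - 7628/675y^2 + 2936/675y + 8804/675 to the basis.

S(f_2,f_3): lcm = x^2y. S = -x^2 - 14/3xy^2 + 2/3xy + 14/3x - 7/3y^3 - 2y^2 - 4/3y.
  leading term x^2: subtract (1/5)·f_1 from -x^2 - 14/3xy^2 + 2/3xy + 14/3x - 7/3y^3 - 2y^2 - 4/3y → -14/3xy^2 + 2/3xy + 79/15x - 7/3y^3 - 2y^2 - 2/15y - 2/5
  leading term xy^2: subtract (14/9y)·f_2 from -14/3xy^2 + 2/3xy + 79/15x - 7/3y^3 - 2y^2 - 2/15y - 2/5 → -4xy + 79/15x - 133/9y^3 - 2y^2 + 974/45y - 2/5
  leading term xy: subtract (4/3)·f_2 from -4xy + 79/15x - 133/9y^3 - 2y^2 + 974/45y - 2/5 → 19/15x - 133/9y^3 - 38/3y^2 + 974/45y + 274/15
  leading term x: subtract (-19/30)·h_4 from 19/15x - 133/9y^3 - 38/3y^2 + 974/45y + 274/15 → -1387/135y^3 - 4313/675y^2 + 8606/675y + 5984/675
  leading term y^3: subtract (1387/352)·h_5 from -1387/135y^3 - 4313/675y^2 + 8606/675y + 5984/675 → 151031/3960y^2 - 2897/660y - 168413/3960
  leading term y^2: no divisor's leading term divides it; move 151031/3960y^2 to the remainder.
  leading term y: no divisor's leading term divides it; move -2897/660y to the remainder.
  leading term 1: no divisor's leading term divides it; move -168413/3960 to the remainder.
  remainder 151031/3960y^2 - 2897/660y - 168413/3960 ≠ 0; add h_6 = 151031/3960y^2 - 2897/660y - 168413/3960 to the basis.

S(f_2,h_5): lcm = xy^3. S = -2347/440xy^2 + 367/220xy + 2201/440x - 8/3y^4 + 14/3y^2.
  leading term xy^2: subtract (2347/1320y)·f_2 from -2347/440xy^2 + 367/220xy + 2201/440x - 8/3y^4 + 14/3y^2 → -1613/440xy + 2201/440x - 8/3y^4 - 2347/165y^3 + 14/3y^2 + 16429/660y
  leading term xy: subtract (1613/1320)·f_2 from -1613/440xy + 2201/440x - 8/3y^4 - 2347/165y^3 + 14/3y^2 + 16429/660y → 147/110x - 8/3y^4 - 2347/165y^3 - 281/55y^2 + 16429/660y + 11291/660
  leading term x: subtract (-147/220)·h_4 from 147/110x - 8/3y^4 - 2347/165y^3 - 281/55y^2 + 16429/660y + 11291/660 → -8/3y^4 - 521/55y^3 + 227/150y^2 + 17059/1100y + 23723/3300
  leading term y^4: subtract (45/44y)·h_5 from -8/3y^4 - 521/55y^3 + 227/150y^2 + 17059/1100y + 23723/3300 → 344/165y^3 - 4843/1650y^2 + 7157/3300y + 23723/3300
  leading term y^3: subtract (-387/484)·h_5 from 344/165y^3 - 4843/1650y^2 + 7157/3300y + 23723/3300 → -2897/242y^2 + 2733/484y + 8527/484
  leading term y^2: subtract (-521460/1661341)·h_6 from -2897/242y^2 + 2733/484y + 8527/484 → 28368765/6645364y + 28368765/6645364
  leading term y: no divisor's leading term divides it; move 28368765/6645364y to the remainder.
  leading term 1: no divisor's leading term divides it; move 28368765/6645364 to the remainder.
  remainder 28368765/6645364y + 28368765/6645364 ≠ 0; add h_7 = 28368765/6645364y + 28368765/6645364 to the basis.

The other S-polynomials (S(f_1,h_4), S(f_2,h_4), S(f_3,h_4), S(f_1,h_5), S(f_3,h_5), S(h_4,h_5), S(f_1,h_6), S(f_2,h_6), S(f_3,h_6), S(h_4,h_6), S(h_5,h_6), S(f_1,h_7), S(f_2,h_7), S(f_3,h_7), S(h_4,h_7), S(h_5,h_7), S(h_6,h_7)) all reduce to 0 modulo the current basis, so we have a Gröbner basis.
Inter-reduce: drop elements whose leading term is divisible by another's, tail-reduce, and make monic.
Reduced Gröbner basis: {x - 1, y + 1}.

From the last basis element, y + 1 = 0, so y takes values in {-1}. Each choice, substituted upward through the basis, yields the corresponding point(s) of the solution set.
  y = -1: the earlier basis element becomes x - 1 = 0, giving x = 1 — point (1, -1).
Zero-dimensionality of the ideal guarantees finitely many solutions over ℂ.

{(1, -1)}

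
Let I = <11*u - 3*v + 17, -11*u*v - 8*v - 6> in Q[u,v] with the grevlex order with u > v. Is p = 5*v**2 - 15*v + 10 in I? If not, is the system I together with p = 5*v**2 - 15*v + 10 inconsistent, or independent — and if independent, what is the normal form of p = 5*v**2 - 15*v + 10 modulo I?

5*v**2 - 15*v + 10 lies in I (it reduces to 0).

First compute the reduced Gröbner basis of I by Buchberger's algorithm.
f_1 = 11*u - 3*v + 17, LT = u.
f_2 = -11*u*v - 8*v - 6, LT = u*v.

S(f_1,f_2): lcm = u*v. S = -3/11*v**2 + 9/11*v - 6/11.
  leading term v**2: no divisor's leading term divides it; move -3/11*v**2 to the remainder.
  leading term v: no divisor's leading term divides it; move 9/11*v to the remainder.
  leading term 1: no divisor's leading term divides it; move -6/11 to the remainder.
  remainder -3/11*v**2 + 9/11*v - 6/11 ≠ 0; add h_3 = -3/11*v**2 + 9/11*v - 6/11 to the basis.

The other S-polynomials (S(f_1,h_3), S(f_2,h_3)) all reduce to 0 modulo the current basis, so we have a Gröbner basis.
Inter-reduce: drop elements whose leading term is divisible by another's, tail-reduce, and make monic.
Reduced Gröbner basis: {v**2 - 3*v + 2, u - 3/11*v + 17/11}.
Label its elements g_1 = v**2 - 3*v + 2, g_2 = u - 3/11*v + 17/11.

Reduce p = 5*v**2 - 15*v + 10 modulo G:
  leading term v**2: subtract (5)·g_1 from 5*v**2 - 15*v + 10 → 0
  normal form = 0.
Since the normal form is 0, p ∈ I.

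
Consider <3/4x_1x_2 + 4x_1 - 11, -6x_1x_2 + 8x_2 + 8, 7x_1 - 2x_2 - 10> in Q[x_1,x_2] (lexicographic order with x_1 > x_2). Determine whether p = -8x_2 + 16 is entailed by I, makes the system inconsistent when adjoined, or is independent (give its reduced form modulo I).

First compute the reduced Gröbner basis of I by Buchberger's algorithm.
f_1 = 3/4x_1x_2 + 4x_1 - 11, LT = x_1x_2.
f_2 = -6x_1x_2 + 8x_2 + 8, LT = x_1x_2.
f_3 = 7x_1 - 2x_2 - 10, LT = x_1.

S(f_1,f_2): lcm = x_1x_2. S = 16/3x_1 + 4/3x_2 - 40/3.
  leading term x_1: subtract (16/21)·f_3 from 16/3x_1 + 4/3x_2 - 40/3 → 20/7x_2 - 40/7
  leading term x_2: no divisor's leading term divides it; move 20/7x_2 to the remainder.
  leading term 1: no divisor's leading term divides it; move -40/7 to the remainder.
  remainder 20/7x_2 - 40/7 ≠ 0; add h_4 = 20/7x_2 - 40/7 to the basis.

The other S-polynomials (S(f_1,f_3), S(f_2,f_3), S(f_1,h_4), S(f_2,h_4), S(f_3,h_4)) all reduce to 0 modulo the current basis, so we have a Gröbner basis.
Inter-reduce: drop elements whose leading term is divisible by another's, tail-reduce, and make monic.
Reduced Gröbner basis: {x_1 - 2, x_2 - 2}.
Label its elements g_1 = x_1 - 2, g_2 = x_2 - 2.

Reduce p = -8x_2 + 16 modulo G:
  leading term x_2: subtract (-8)·g_2 from -8x_2 + 16 → 0
  normal form = 0.
Since the normal form is 0, p ∈ I.

-8x_2 + 16 lies in I (it reduces to 0).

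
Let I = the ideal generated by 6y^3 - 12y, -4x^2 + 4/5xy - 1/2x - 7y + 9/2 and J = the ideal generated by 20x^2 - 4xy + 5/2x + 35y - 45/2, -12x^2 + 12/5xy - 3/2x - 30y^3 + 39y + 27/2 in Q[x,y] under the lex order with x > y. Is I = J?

Two ideals are equal iff their reduced Gröbner bases coincide (the reduced basis is unique for a fixed ordering).
Buchberger on the first generating set:
f_1 = 6y^3 - 12y, LT = y^3.
f_2 = -4x^2 + 4/5xy - 1/2x - 7y + 9/2, LT = x^2.

S(f_1,f_2): leading monomials are coprime, so the S-polynomial reduces to 0 (Buchberger's first criterion).
Every S-polynomial of the final basis reduces to 0, so we have a Gröbner basis.
Inter-reduce: drop elements whose leading term is divisible by another's, tail-reduce, and make monic.
Reduced Gröbner basis: {x^2 - 1/5xy + 1/8x + 7/4y - 9/8, y^3 - 2y}.

Buchberger on the second generating set:
h_1 = 20x^2 - 4xy + 5/2x + 35y - 45/2, LT = x^2.
h_2 = -12x^2 + 12/5xy - 3/2x - 30y^3 + 39y + 27/2, LT = x^2.

S(h_1,h_2): lcm = x^2. S = -5/2y^3 + 5y.
  leading term y^3: no divisor's leading term divides it; move -5/2y^3 to the remainder.
  leading term y: no divisor's leading term divides it; move 5y to the remainder.
  remainder -5/2y^3 + 5y ≠ 0; add k_3 = -5/2y^3 + 5y to the basis.

S(h_1,k_3): leading monomials are coprime, so the S-polynomial reduces to 0 (Buchberger's first criterion).
S(h_2,k_3): leading monomials are coprime, so the S-polynomial reduces to 0 (Buchberger's first criterion).
Every S-polynomial of the final basis reduces to 0, so we have a Gröbner basis.
Inter-reduce: drop elements whose leading term is divisible by another's, tail-reduce, and make monic.
Reduced Gröbner basis: {x^2 - 1/5xy + 1/8x + 7/4y - 9/8, y^3 - 2y}.

Same reduced basis, so the two generating sets span the same ideal.
The choice of monomial ordering does not affect the verdict — as long as both bases are computed under the same ordering, their equality decides ideal equality.

Yes, the ideals are equal.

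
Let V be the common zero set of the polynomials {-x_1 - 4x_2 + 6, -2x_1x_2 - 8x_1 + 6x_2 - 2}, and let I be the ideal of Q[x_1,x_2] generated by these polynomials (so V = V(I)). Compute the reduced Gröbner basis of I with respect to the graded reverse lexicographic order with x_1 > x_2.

This is the nonlinear analogue of row-reducing a linear system.

f_1 = -x_1 - 4x_2 + 6, LT = x_1.
f_2 = -2x_1x_2 - 8x_1 + 6x_2 - 2, LT = x_1x_2.

S(f_1,f_2): lcm = x_1x_2. S = 4x_2^2 - 4x_1 - 3x_2 - 1.
  reduce S modulo (f_1, f_2):
  remainder 4x_2^2 + 13x_2 - 25 ≠ 0; add g_3 = 4x_2^2 + 13x_2 - 25 to the basis.

The other S-polynomials (S(f_1,g_3), S(f_2,g_3)) all reduce to 0 modulo the current basis, so we have a Gröbner basis.
Inter-reduce: drop elements whose leading term is divisible by another's, tail-reduce, and make monic.

G = {x_2^2 + 13/4x_2 - 25/4, x_1 + 4x_2 - 6}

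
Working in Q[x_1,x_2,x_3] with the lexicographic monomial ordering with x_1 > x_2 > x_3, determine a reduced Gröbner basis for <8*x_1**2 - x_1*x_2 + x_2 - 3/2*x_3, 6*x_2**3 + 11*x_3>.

G = {x_1**2 - 1/8*x_1*x_2 + 1/8*x_2 - 3/16*x_3, x_2**3 + 11/6*x_3}

f_1 = 8*x_1**2 - x_1*x_2 + x_2 - 3/2*x_3, LT = x_1**2.
f_2 = 6*x_2**3 + 11*x_3, LT = x_2**3.

S(f_1,f_2): leading monomials are coprime, so the S-polynomial reduces to 0 (Buchberger's first criterion).
Every S-polynomial of the final basis reduces to 0, so we have a Gröbner basis.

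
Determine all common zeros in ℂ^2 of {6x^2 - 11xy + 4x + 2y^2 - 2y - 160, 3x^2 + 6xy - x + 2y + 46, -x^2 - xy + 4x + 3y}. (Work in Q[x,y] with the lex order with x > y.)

{(2, -4)}

Compute a lex Gröbner basis by Buchberger's algorithm.
f_1 = 6x^2 - 11xy + 4x + 2y^2 - 2y - 160, LT = x^2.
f_2 = 3x^2 + 6xy - x + 2y + 46, LT = x^2.
f_3 = -x^2 - xy + 4x + 3y, LT = x^2.

S(f_1,f_2): lcm = x^2. S = -23/6xy + x + 1/3y^2 - y - 42.
  reduce S modulo (f_1, f_2, f_3):
  remainder -23/6xy + x + 1/3y^2 - y - 42 ≠ 0; add h_4 = -23/6xy + x + 1/3y^2 - y - 42 to the basis.

S(f_1,f_3): lcm = x^2. S = -17/6xy + 14/3x + 1/3y^2 + 8/3y - 80/3.
  reduce S modulo (f_1, f_2, f_3, h_4):
  remainder 271/69x + 2/23y^2 + 235/69y + 302/69 ≠ 0; add h_5 = 271/69x + 2/23y^2 + 235/69y + 302/69 to the basis.

S(f_1,h_4): lcm = x^2y. S = 6/23x^2 - 241/138xy^2 + 28/69xy - 252/23x + 1/3y^3 - 1/3y^2 - 80/3y.
  reduce S modulo (f_1, f_2, f_3, h_4, h_5):
  remainder 96/529y^3 + 136120/430077y^2 + 859144/430077y + 2084576/143359 ≠ 0; add h_6 = 96/529y^3 + 136120/430077y^2 + 859144/430077y + 2084576/143359 to the basis.

S(f_3,h_4): lcm = x^2y. S = 6/23x^2 + 25/23xy^2 - 98/23xy - 252/23x - 3y^2.
  reduce S modulo (f_1, f_2, f_3, h_4, h_5, h_6):
  remainder -17429/4878y^2 - 7349/4878y + 41578/813 ≠ 0; add h_7 = -17429/4878y^2 - 7349/4878y + 41578/813 to the basis.

S(f_1,h_5): lcm = x^2. S = -6/271xy^2 - 4391/1626xy - 364/813x + 1/3y^2 - 1/3y - 80/3.
  reduce S modulo (f_1, f_2, f_3, h_4, h_5, h_6, h_7):
  remainder 7467111/4723259y + 29868444/4723259 ≠ 0; add h_8 = 7467111/4723259y + 29868444/4723259 to the basis.

The other S-polynomials (S(f_2,f_3), S(f_2,h_4), S(f_2,h_5), S(f_3,h_5), S(h_4,h_5), S(f_1,h_6), S(f_2,h_6), S(f_3,h_6), S(h_4,h_6), S(h_5,h_6), S(f_1,h_7), S(f_2,h_7), S(f_3,h_7), S(h_4,h_7), S(h_5,h_7), S(h_6,h_7), S(f_1,h_8), S(f_2,h_8), S(f_3,h_8), S(h_4,h_8), S(h_5,h_8), S(h_6,h_8), S(h_7,h_8)) all reduce to 0 modulo the current basis, so we have a Gröbner basis.
Inter-reduce: drop elements whose leading term is divisible by another's, tail-reduce, and make monic.
Reduced Gröbner basis: {x - 2, y + 4}.

Elimination: the polynomial y + 4 lies in the elimination ideal for y, so y ∈ {-4}. For each such y, the remaining basis elements (now univariate) give the rest of the solution.
  y = -4: the earlier basis element becomes x - 2 = 0, giving x = 2 — point (2, -4).
This is the nonlinear analogue of row-reducing a linear system.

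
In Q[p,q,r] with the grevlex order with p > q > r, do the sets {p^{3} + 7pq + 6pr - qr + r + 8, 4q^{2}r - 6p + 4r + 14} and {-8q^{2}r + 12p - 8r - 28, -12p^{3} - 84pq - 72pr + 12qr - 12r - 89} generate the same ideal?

No, the ideals differ.

Two ideals are equal iff their reduced Gröbner bases coincide (the reduced basis is unique for a fixed ordering).
Buchberger on the first generating set:
f_1 = p^{3} + 7pq + 6pr - qr + r + 8, LT = p^{3}.
f_2 = 4q^{2}r - 6p + 4r + 14, LT = q^{2}r.

The S-polynomials (S(f_1,f_2)) all reduce to 0 modulo the current basis, so we have a Gröbner basis.
Inter-reduce: drop elements whose leading term is divisible by another's, tail-reduce, and make monic.
Reduced Gröbner basis: {p^{3} + 7pq + 6pr - qr + r + 8, q^{2}r - \tfrac{3}{2}p + r + \tfrac{7}{2}}.

Buchberger on the second generating set:
h_1 = -8q^{2}r + 12p - 8r - 28, LT = q^{2}r.
h_2 = -12p^{3} - 84pq - 72pr + 12qr - 12r - 89, LT = p^{3}.

The S-polynomials (S(h_1,h_2)) all reduce to 0 modulo the current basis, so we have a Gröbner basis.
Inter-reduce: drop elements whose leading term is divisible by another's, tail-reduce, and make monic.
Reduced Gröbner basis: {p^{3} + 7pq + 6pr - qr + r + \tfrac{89}{12}, q^{2}r - \tfrac{3}{2}p + r + \tfrac{7}{2}}.

The bases are distinct; the ideals are different.
The same test decides containment: I ⊆ J iff every generator of I reduces to 0 modulo a Gröbner basis of J.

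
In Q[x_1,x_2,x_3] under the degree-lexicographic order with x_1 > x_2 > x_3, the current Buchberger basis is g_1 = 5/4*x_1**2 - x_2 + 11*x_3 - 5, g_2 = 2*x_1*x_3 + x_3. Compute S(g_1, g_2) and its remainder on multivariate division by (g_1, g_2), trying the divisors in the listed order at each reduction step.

lcm(LM(g_1), LM(g_2)) = x_1**2*x_3.
S = (lcm/LT(g_1))·g_1 − (lcm/LT(g_2))·g_2 = -1/2*x_1*x_3 - 4/5*x_2*x_3 + 44/5*x_3**2 - 4*x_3.
Reduce S modulo (g_1, g_2) in that order:
  leading term x_1*x_3: subtract (-1/4)·g_2 from -1/2*x_1*x_3 - 4/5*x_2*x_3 + 44/5*x_3**2 - 4*x_3 → -4/5*x_2*x_3 + 44/5*x_3**2 - 15/4*x_3
  leading term x_2*x_3: no divisor's leading term divides it; move -4/5*x_2*x_3 to the remainder.
  leading term x_3**2: no divisor's leading term divides it; move 44/5*x_3**2 to the remainder.
  leading term x_3: no divisor's leading term divides it; move -15/4*x_3 to the remainder.
The remainder -4/5*x_2*x_3 + 44/5*x_3**2 - 15/4*x_3 is nonzero, so it would be added as the next basis element.
This is the inner loop of Buchberger's algorithm — each nonzero remainder becomes a new basis element.

S(g_1, g_2) = -1/2*x_1*x_3 - 4/5*x_2*x_3 + 44/5*x_3**2 - 4*x_3; remainder on division = -4/5*x_2*x_3 + 44/5*x_3**2 - 15/4*x_3.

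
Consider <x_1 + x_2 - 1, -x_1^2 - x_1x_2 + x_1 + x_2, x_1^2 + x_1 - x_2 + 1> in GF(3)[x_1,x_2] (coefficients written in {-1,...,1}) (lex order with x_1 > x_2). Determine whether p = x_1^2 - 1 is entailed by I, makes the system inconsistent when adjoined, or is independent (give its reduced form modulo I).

x_1^2 - 1 lies in I (it reduces to 0).

First compute the reduced Gröbner basis of I by Buchberger's algorithm.
f_1 = x_1 + x_2 - 1, LT = x_1.
f_2 = -x_1^2 - x_1x_2 + x_1 + x_2, LT = x_1^2.
f_3 = x_1^2 + x_1 - x_2 + 1, LT = x_1^2.

S(f_1,f_2): lcm = x_1^2. S = x_2.
  reduce S modulo (f_1, f_2, f_3):
  remainder x_2 ≠ 0; add h_4 = x_2 to the basis.

The other S-polynomials (S(f_1,f_3), S(f_2,f_3), S(f_1,h_4), S(f_2,h_4), S(f_3,h_4)) all reduce to 0 modulo the current basis, so we have a Gröbner basis.
Inter-reduce: drop elements whose leading term is divisible by another's, tail-reduce, and make monic.
Reduced Gröbner basis: {x_1 - 1, x_2}.
Label its elements g_1 = x_1 - 1, g_2 = x_2.

Reduce p = x_1^2 - 1 modulo G:
  leading term x_1^2: subtract (x_1)·g_1 from x_1^2 - 1 → x_1 - 1
  leading term x_1: subtract (1)·g_1 from x_1 - 1 → 0
  normal form = 0.
Since the normal form is 0, p ∈ I.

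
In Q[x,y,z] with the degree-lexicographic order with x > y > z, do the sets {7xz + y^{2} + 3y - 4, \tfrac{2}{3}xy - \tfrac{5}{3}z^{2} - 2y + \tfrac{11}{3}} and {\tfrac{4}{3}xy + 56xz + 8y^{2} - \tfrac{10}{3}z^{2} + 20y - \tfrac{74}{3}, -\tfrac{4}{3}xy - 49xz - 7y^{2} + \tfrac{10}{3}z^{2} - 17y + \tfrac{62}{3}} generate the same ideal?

Yes, the ideals are equal.

Since reduced Gröbner bases are canonical representatives of ideals under a given ordering, it suffices to compute and compare them.
Buchberger on the first generating set:
f_1 = 7xz + y^{2} + 3y - 4, LT = xz.
f_2 = \tfrac{2}{3}xy - \tfrac{5}{3}z^{2} - 2y + \tfrac{11}{3}, LT = xy.

S(f_1,f_2): lcm = xyz. S = \tfrac{1}{7}y^{3} + \tfrac{5}{2}z^{3} + \tfrac{3}{7}y^{2} + 3yz - \tfrac{4}{7}y - \tfrac{11}{2}z.
  leading term y^{3}: no divisor's leading term divides it; move \tfrac{1}{7}y^{3} to the remainder.
  leading term z^{3}: no divisor's leading term divides it; move \tfrac{5}{2}z^{3} to the remainder.
  leading term y^{2}: no divisor's leading term divides it; move \tfrac{3}{7}y^{2} to the remainder.
  leading term yz: no divisor's leading term divides it; move 3yz to the remainder.
  leading term y: no divisor's leading term divides it; move -\tfrac{4}{7}y to the remainder.
  leading term z: no divisor's leading term divides it; move -\tfrac{11}{2}z to the remainder.
  remainder \tfrac{1}{7}y^{3} + \tfrac{5}{2}z^{3} + \tfrac{3}{7}y^{2} + 3yz - \tfrac{4}{7}y - \tfrac{11}{2}z ≠ 0; add g_3 = \tfrac{1}{7}y^{3} + \tfrac{5}{2}z^{3} + \tfrac{3}{7}y^{2} + 3yz - \tfrac{4}{7}y - \tfrac{11}{2}z to the basis.

The other S-polynomials (S(f_1,g_3), S(f_2,g_3)) all reduce to 0 modulo the current basis, so we have a Gröbner basis.
Inter-reduce: drop elements whose leading term is divisible by another's, tail-reduce, and make monic.
Reduced Gröbner basis: {y^{3} + \tfrac{35}{2}z^{3} + 3y^{2} + 21yz - 4y - \tfrac{77}{2}z, xy - \tfrac{5}{2}z^{2} - 3y + \tfrac{11}{2}, xz + \tfrac{1}{7}y^{2} + \tfrac{3}{7}y - \tfrac{4}{7}}.

Buchberger on the second generating set:
h_1 = \tfrac{4}{3}xy + 56xz + 8y^{2} - \tfrac{10}{3}z^{2} + 20y - \tfrac{74}{3}, LT = xy.
h_2 = -\tfrac{4}{3}xy - 49xz - 7y^{2} + \tfrac{10}{3}z^{2} - 17y + \tfrac{62}{3}, LT = xy.

S(h_1,h_2): lcm = xy. S = \tfrac{21}{4}xz + \tfrac{3}{4}y^{2} + \tfrac{9}{4}y - 3.
  leading term xz: no divisor's leading term divides it; move \tfrac{21}{4}xz to the remainder.
  leading term y^{2}: no divisor's leading term divides it; move \tfrac{3}{4}y^{2} to the remainder.
  leading term y: no divisor's leading term divides it; move \tfrac{9}{4}y to the remainder.
  leading term 1: no divisor's leading term divides it; move -3 to the remainder.
  remainder \tfrac{21}{4}xz + \tfrac{3}{4}y^{2} + \tfrac{9}{4}y - 3 ≠ 0; add k_3 = \tfrac{21}{4}xz + \tfrac{3}{4}y^{2} + \tfrac{9}{4}y - 3 to the basis.

S(h_1,k_3): lcm = xyz. S = 42xz^{2} - \tfrac{1}{7}y^{3} + 6y^{2}z - \tfrac{5}{2}z^{3} - \tfrac{3}{7}y^{2} + 15yz + \tfrac{4}{7}y - \tfrac{37}{2}z.
  leading term xz^{2}: subtract (8z)·k_3 from 42xz^{2} - \tfrac{1}{7}y^{3} + 6y^{2}z - \tfrac{5}{2}z^{3} - \tfrac{3}{7}y^{2} + 15yz + \tfrac{4}{7}y - \tfrac{37}{2}z → -\tfrac{1}{7}y^{3} - \tfrac{5}{2}z^{3} - \tfrac{3}{7}y^{2} - 3yz + \tfrac{4}{7}y + \tfrac{11}{2}z
  leading term y^{3}: no divisor's leading term divides it; move -\tfrac{1}{7}y^{3} to the remainder.
  leading term z^{3}: no divisor's leading term divides it; move -\tfrac{5}{2}z^{3} to the remainder.
  leading term y^{2}: no divisor's leading term divides it; move -\tfrac{3}{7}y^{2} to the remainder.
  leading term yz: no divisor's leading term divides it; move -3yz to the remainder.
  leading term y: no divisor's leading term divides it; move \tfrac{4}{7}y to the remainder.
  leading term z: no divisor's leading term divides it; move \tfrac{11}{2}z to the remainder.
  remainder -\tfrac{1}{7}y^{3} - \tfrac{5}{2}z^{3} - \tfrac{3}{7}y^{2} - 3yz + \tfrac{4}{7}y + \tfrac{11}{2}z ≠ 0; add k_4 = -\tfrac{1}{7}y^{3} - \tfrac{5}{2}z^{3} - \tfrac{3}{7}y^{2} - 3yz + \tfrac{4}{7}y + \tfrac{11}{2}z to the basis.

The other S-polynomials (S(h_2,k_3), S(h_1,k_4), S(h_2,k_4), S(k_3,k_4)) all reduce to 0 modulo the current basis, so we have a Gröbner basis.
Inter-reduce: drop elements whose leading term is divisible by another's, tail-reduce, and make monic.
Reduced Gröbner basis: {y^{3} + \tfrac{35}{2}z^{3} + 3y^{2} + 21yz - 4y - \tfrac{77}{2}z, xy - \tfrac{5}{2}z^{2} - 3y + \tfrac{11}{2}, xz + \tfrac{1}{7}y^{2} + \tfrac{3}{7}y - \tfrac{4}{7}}.

Same reduced basis, so the two generating sets span the same ideal.
The same test decides containment: I ⊆ J iff every generator of I reduces to 0 modulo a Gröbner basis of J.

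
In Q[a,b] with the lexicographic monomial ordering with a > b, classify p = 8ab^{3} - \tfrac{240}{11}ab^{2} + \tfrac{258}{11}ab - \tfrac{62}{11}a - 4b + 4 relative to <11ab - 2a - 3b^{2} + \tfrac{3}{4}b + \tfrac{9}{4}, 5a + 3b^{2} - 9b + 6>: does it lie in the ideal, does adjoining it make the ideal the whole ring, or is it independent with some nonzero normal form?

First compute the reduced Gröbner basis of I by Buchberger's algorithm.
f_1 = 11ab - 2a - 3b^{2} + \tfrac{3}{4}b + \tfrac{9}{4}, LT = ab.
f_2 = 5a + 3b^{2} - 9b + 6, LT = a.

S(f_1,f_2): lcm = ab. S = -\tfrac{2}{11}a - \tfrac{3}{5}b^{3} + \tfrac{84}{55}b^{2} - \tfrac{249}{220}b + \tfrac{9}{44}.
  leading term a: subtract (-\tfrac{2}{55})·f_2 from -\tfrac{2}{11}a - \tfrac{3}{5}b^{3} + \tfrac{84}{55}b^{2} - \tfrac{249}{220}b + \tfrac{9}{44} → -\tfrac{3}{5}b^{3} + \tfrac{18}{11}b^{2} - \tfrac{321}{220}b + \tfrac{93}{220}
  leading term b^{3}: no divisor's leading term divides it; move -\tfrac{3}{5}b^{3} to the remainder.
  leading term b^{2}: no divisor's leading term divides it; move \tfrac{18}{11}b^{2} to the remainder.
  leading term b: no divisor's leading term divides it; move -\tfrac{321}{220}b to the remainder.
  leading term 1: no divisor's leading term divides it; move \tfrac{93}{220} to the remainder.
  remainder -\tfrac{3}{5}b^{3} + \tfrac{18}{11}b^{2} - \tfrac{321}{220}b + \tfrac{93}{220} ≠ 0; add h_3 = -\tfrac{3}{5}b^{3} + \tfrac{18}{11}b^{2} - \tfrac{321}{220}b + \tfrac{93}{220} to the basis.

The other S-polynomials (S(f_1,h_3), S(f_2,h_3)) all reduce to 0 modulo the current basis, so we have a Gröbner basis.
Inter-reduce: drop elements whose leading term is divisible by another's, tail-reduce, and make monic.
Reduced Gröbner basis: {a + \tfrac{3}{5}b^{2} - \tfrac{9}{5}b + \tfrac{6}{5}, b^{3} - \tfrac{30}{11}b^{2} + \tfrac{107}{44}b - \tfrac{31}{44}}.
Label its elements g_1 = a + \tfrac{3}{5}b^{2} - \tfrac{9}{5}b + \tfrac{6}{5}, g_2 = b^{3} - \tfrac{30}{11}b^{2} + \tfrac{107}{44}b - \tfrac{31}{44}.

Reduce p = 8ab^{3} - \tfrac{240}{11}ab^{2} + \tfrac{258}{11}ab - \tfrac{62}{11}a - 4b + 4 modulo G:
  leading term ab^{3}: subtract (8b^{3})·g_1 from 8ab^{3} - \tfrac{240}{11}ab^{2} + \tfrac{258}{11}ab - \tfrac{62}{11}a - 4b + 4 → -\tfrac{240}{11}ab^{2} + \tfrac{258}{11}ab - \tfrac{62}{11}a - \tfrac{24}{5}b^{5} + \tfrac{72}{5}b^{4} - \tfrac{48}{5}b^{3} - 4b + 4
  leading term ab^{2}: subtract (-\tfrac{240}{11}b^{2})·g_1 from -\tfrac{240}{11}ab^{2} + \tfrac{258}{11}ab - \tfrac{62}{11}a - \tfrac{24}{5}b^{5} + \tfrac{72}{5}b^{4} - \tfrac{48}{5}b^{3} - 4b + 4 → \tfrac{258}{11}ab - \tfrac{62}{11}a - \tfrac{24}{5}b^{5} + \tfrac{1512}{55}b^{4} - \tfrac{2688}{55}b^{3} + \tfrac{288}{11}b^{2} - 4b + 4
  leading term ab: subtract (\tfrac{258}{11}b)·g_1 from \tfrac{258}{11}ab - \tfrac{62}{11}a - \tfrac{24}{5}b^{5} + \tfrac{1512}{55}b^{4} - \tfrac{2688}{55}b^{3} + \tfrac{288}{11}b^{2} - 4b + 4 → -\tfrac{62}{11}a - \tfrac{24}{5}b^{5} + \tfrac{1512}{55}b^{4} - \tfrac{3462}{55}b^{3} + \tfrac{342}{5}b^{2} - \tfrac{1768}{55}b + 4
  leading term a: subtract (-\tfrac{62}{11})·g_1 from -\tfrac{62}{11}a - \tfrac{24}{5}b^{5} + \tfrac{1512}{55}b^{4} - \tfrac{3462}{55}b^{3} + \tfrac{342}{5}b^{2} - \tfrac{1768}{55}b + 4 → -\tfrac{24}{5}b^{5} + \tfrac{1512}{55}b^{4} - \tfrac{3462}{55}b^{3} + \tfrac{3948}{55}b^{2} - \tfrac{2326}{55}b + \tfrac{592}{55}
  leading term b^{5}: subtract (-\tfrac{24}{5}b^{2})·g_2 from -\tfrac{24}{5}b^{5} + \tfrac{1512}{55}b^{4} - \tfrac{3462}{55}b^{3} + \tfrac{3948}{55}b^{2} - \tfrac{2326}{55}b + \tfrac{592}{55} → \tfrac{72}{5}b^{4} - \tfrac{564}{11}b^{3} + \tfrac{342}{5}b^{2} - \tfrac{2326}{55}b + \tfrac{592}{55}
  leading term b^{4}: subtract (\tfrac{72}{5}b)·g_2 from \tfrac{72}{5}b^{4} - \tfrac{564}{11}b^{3} + \tfrac{342}{5}b^{2} - \tfrac{2326}{55}b + \tfrac{592}{55} → -12b^{3} + \tfrac{1836}{55}b^{2} - \tfrac{1768}{55}b + \tfrac{592}{55}
  leading term b^{3}: subtract (-12)·g_2 from -12b^{3} + \tfrac{1836}{55}b^{2} - \tfrac{1768}{55}b + \tfrac{592}{55} → \tfrac{36}{55}b^{2} - \tfrac{163}{55}b + \tfrac{127}{55}
  leading term b^{2}: no divisor's leading term divides it; move \tfrac{36}{55}b^{2} to the remainder.
  leading term b: no divisor's leading term divides it; move -\tfrac{163}{55}b to the remainder.
  leading term 1: no divisor's leading term divides it; move \tfrac{127}{55} to the remainder.
  normal form = \tfrac{36}{55}b^{2} - \tfrac{163}{55}b + \tfrac{127}{55}.
The normal form is nonzero, so p ∉ I. Since p minus its normal form lies in I, I + (p) = I + (r) where r = \tfrac{36}{55}b^{2} - \tfrac{163}{55}b + \tfrac{127}{55}; decide whether this ideal is the whole ring.
Run Buchberger on G together with r (pairs among the g_i already reduce to 0 since G is a Gröbner basis):
g_1 = a + \tfrac{3}{5}b^{2} - \tfrac{9}{5}b + \tfrac{6}{5}, LT = a.
g_2 = b^{3} - \tfrac{30}{11}b^{2} + \tfrac{107}{44}b - \tfrac{31}{44}, LT = b^{3}.
r = \tfrac{36}{55}b^{2} - \tfrac{163}{55}b + \tfrac{127}{55}, LT = b^{2}.

S(g_2,r): lcm = b^{3}. S = \tfrac{713}{396}b^{2} - \tfrac{217}{198}b - \tfrac{31}{44}.
  leading term b^{2}: subtract (\tfrac{3565}{1296})·r from \tfrac{713}{396}b^{2} - \tfrac{217}{198}b - \tfrac{31}{44} → \tfrac{9145}{1296}b - \tfrac{9145}{1296}
  leading term b: no divisor's leading term divides it; move \tfrac{9145}{1296}b to the remainder.
  leading term 1: no divisor's leading term divides it; move -\tfrac{9145}{1296} to the remainder.
  remainder \tfrac{9145}{1296}b - \tfrac{9145}{1296} ≠ 0; add m_4 = \tfrac{9145}{1296}b - \tfrac{9145}{1296} to the basis.

The other S-polynomials (S(g_1,g_2), S(g_1,r), S(g_1,m_4), S(g_2,m_4), S(r,m_4)) all reduce to 0 modulo the current basis, so we have a Gröbner basis.
Inter-reduce: drop elements whose leading term is divisible by another's, tail-reduce, and make monic.
Reduced Gröbner basis: {a, b - 1}.
The reduced Gröbner basis of I + (p) is {a, b - 1} ≠ {1}, a proper ideal, so the enlarged system stays consistent: p is independent of I, with normal form \tfrac{36}{55}b^{2} - \tfrac{163}{55}b + \tfrac{127}{55}.

8ab^{3} - \tfrac{240}{11}ab^{2} + \tfrac{258}{11}ab - \tfrac{62}{11}a - 4b + 4 is independent of I; its normal form modulo I is \tfrac{36}{55}b^{2} - \tfrac{163}{55}b + \tfrac{127}{55}.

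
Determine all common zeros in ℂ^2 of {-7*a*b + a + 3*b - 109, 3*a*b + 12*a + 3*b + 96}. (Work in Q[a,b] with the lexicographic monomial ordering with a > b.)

Compute a lex Gröbner basis by Buchberger's algorithm.
f_1 = -7*a*b + a + 3*b - 109, LT = a*b.
f_2 = 3*a*b + 12*a + 3*b + 96, LT = a*b.

S(f_1,f_2): lcm = a*b. S = -29/7*a - 10/7*b - 115/7.
  leading term a: no divisor's leading term divides it; move -29/7*a to the remainder.
  leading term b: no divisor's leading term divides it; move -10/7*b to the remainder.
  leading term 1: no divisor's leading term divides it; move -115/7 to the remainder.
  remainder -29/7*a - 10/7*b - 115/7 ≠ 0; add h_3 = -29/7*a - 10/7*b - 115/7 to the basis.

S(f_1,h_3): lcm = a*b. S = -1/7*a - 10/29*b**2 - 892/203*b + 109/7.
  leading term a: subtract (1/29)·h_3 from -1/7*a - 10/29*b**2 - 892/203*b + 109/7 → -10/29*b**2 - 126/29*b + 468/29
  leading term b**2: no divisor's leading term divides it; move -10/29*b**2 to the remainder.
  leading term b: no divisor's leading term divides it; move -126/29*b to the remainder.
  leading term 1: no divisor's leading term divides it; move 468/29 to the remainder.
  remainder -10/29*b**2 - 126/29*b + 468/29 ≠ 0; add h_4 = -10/29*b**2 - 126/29*b + 468/29 to the basis.

The other S-polynomials (S(f_2,h_3), S(f_1,h_4), S(f_2,h_4), S(h_3,h_4)) all reduce to 0 modulo the current basis, so we have a Gröbner basis.
Inter-reduce: drop elements whose leading term is divisible by another's, tail-reduce, and make monic.
Reduced Gröbner basis: {a + 10/29*b + 115/29, b**2 + 63/5*b - 234/5}.

From the last basis element, b**2 + 63/5*b - 234/5 = 0, so b takes values in {-78/5, 3}. Each choice, substituted upward through the basis, yields the corresponding point(s) of the solution set.
  b = -78/5: the earlier basis element becomes a - 41/29 = 0, giving a = 41/29 — point (41/29, -78/5).
  b = 3: the earlier basis element becomes a + 5 = 0, giving a = -5 — point (-5, 3).
Check: every point annihilates each of the original generators.
This is the nonlinear analogue of row-reducing a linear system.

{(41/29, -78/5), (-5, 3)}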